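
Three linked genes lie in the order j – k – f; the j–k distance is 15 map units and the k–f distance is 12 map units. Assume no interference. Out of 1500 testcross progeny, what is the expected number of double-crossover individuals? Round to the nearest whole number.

Map distances give recombination frequencies of 0.150 and 0.120 for the two intervals.
With no interference, expected double-crossover frequency = 0.150 × 0.120 = 0.01800.
Expected number = 0.01800 × 1500 = 27.00 ≈ 27.

27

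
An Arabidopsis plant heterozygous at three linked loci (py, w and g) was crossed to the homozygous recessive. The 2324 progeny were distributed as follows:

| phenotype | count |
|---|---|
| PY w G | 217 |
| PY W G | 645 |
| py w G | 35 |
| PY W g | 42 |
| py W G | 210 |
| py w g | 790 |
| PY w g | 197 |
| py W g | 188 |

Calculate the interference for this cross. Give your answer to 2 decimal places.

0.23

The two most frequent reciprocal classes, py w g and PY W G, are the parental types, so the F1 was py w g / PY W G.
The two rarest classes, py w G and PY W g, are the double crossovers. Comparing them with the parentals, only the g allele has switched, so g is the middle locus and the order is py – g – w.
py–g: (407 + 77)/2324 = 0.2083; g–w: (405 + 77)/2324 = 0.2074.
Expected DCO frequency = 0.2083 × 0.2074 ≈ 0.04320; observed = 77/2324 ≈ 0.03313.
Coefficient of coincidence = 0.03313/0.04320 ≈ 0.77; interference = 1 − 0.77 = 0.23.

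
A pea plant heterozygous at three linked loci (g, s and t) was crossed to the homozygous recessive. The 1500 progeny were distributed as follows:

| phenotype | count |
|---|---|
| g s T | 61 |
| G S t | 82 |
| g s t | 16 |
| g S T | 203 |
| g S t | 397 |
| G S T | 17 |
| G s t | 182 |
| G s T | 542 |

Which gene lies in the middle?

s

The two most frequent reciprocal classes, g S t and G s T, are the parental types, so the F1 was g S t / G s T.
The two rarest classes, g s t and G S T, are the double crossovers. Comparing them with the parentals, only the s allele has switched, so s is the middle locus and the order is t – s – g.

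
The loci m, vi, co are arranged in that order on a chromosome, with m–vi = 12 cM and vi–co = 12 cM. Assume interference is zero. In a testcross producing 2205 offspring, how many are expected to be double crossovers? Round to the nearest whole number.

Map distances give recombination frequencies of 0.120 and 0.120 for the two intervals.
With no interference, expected double-crossover frequency = 0.120 × 0.120 = 0.01440.
Expected number = 0.01440 × 2205 = 31.75 ≈ 32.

32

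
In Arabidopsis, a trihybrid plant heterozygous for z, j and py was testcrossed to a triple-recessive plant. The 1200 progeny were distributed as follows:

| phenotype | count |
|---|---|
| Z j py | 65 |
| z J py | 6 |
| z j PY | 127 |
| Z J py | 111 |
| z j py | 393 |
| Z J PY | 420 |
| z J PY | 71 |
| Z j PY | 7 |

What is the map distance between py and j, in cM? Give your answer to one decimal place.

The two most frequent reciprocal classes, Z J PY and z j py, are the parental types, so the F1 was Z J PY / z j py.
The two rarest classes, Z j PY and z J py, are the double crossovers. Comparing them with the parentals, only the j allele has switched, so j is the middle locus and the order is py – j – z.
Crossovers in the py–j interval produce the single-crossover classes Z J py and z j PY (111 + 127 = 238) plus the double crossovers (13).
RF(py–j) = (238 + 13) / 1200 = 251/1200 = 0.2092 → 20.9 cM.

20.9 cM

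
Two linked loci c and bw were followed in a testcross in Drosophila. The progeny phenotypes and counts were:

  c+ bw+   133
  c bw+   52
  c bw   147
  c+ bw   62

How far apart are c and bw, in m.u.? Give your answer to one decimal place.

28.9 m.u.

The two most frequent classes, c+ bw+ (133) and c bw (147), are the parental types, so the F1 was c+ bw+ / c bw.
The recombinant classes are c+ bw and c bw+: 62 + 52 = 114.
Recombination frequency = 114/394 = 0.2893 ≈ 28.9%, i.e. 28.9 m.u.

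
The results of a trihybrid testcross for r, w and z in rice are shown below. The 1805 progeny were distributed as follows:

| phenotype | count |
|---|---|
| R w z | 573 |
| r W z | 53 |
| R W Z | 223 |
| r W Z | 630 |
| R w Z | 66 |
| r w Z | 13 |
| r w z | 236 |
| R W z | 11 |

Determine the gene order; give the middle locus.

w

The two most frequent reciprocal classes, R w z and r W Z, are the parental types, so the F1 was R w z / r W Z.
The two rarest classes, R W z and r w Z, are the double crossovers. Comparing them with the parentals, only the w allele has switched, so w is the middle locus and the order is z – w – r.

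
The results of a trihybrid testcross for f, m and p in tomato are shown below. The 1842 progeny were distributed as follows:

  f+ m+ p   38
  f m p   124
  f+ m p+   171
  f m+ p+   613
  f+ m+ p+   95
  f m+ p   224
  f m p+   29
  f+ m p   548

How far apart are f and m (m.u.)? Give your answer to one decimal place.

The two most frequent reciprocal classes, f m+ p+ and f+ m p, are the parental types, so the F1 was f m+ p+ / f+ m p.
The two rarest classes, f m p+ and f+ m+ p, are the double crossovers. Comparing them with the parentals, only the m allele has switched, so m is the middle locus and the order is p – m – f.
Crossovers in the m–f interval produce the single-crossover classes f+ m+ p+ and f m p (95 + 124 = 219) plus the double crossovers (67).
RF(m–f) = (219 + 67) / 1842 = 286/1842 = 0.1553 → 15.5 m.u.

15.5 m.u.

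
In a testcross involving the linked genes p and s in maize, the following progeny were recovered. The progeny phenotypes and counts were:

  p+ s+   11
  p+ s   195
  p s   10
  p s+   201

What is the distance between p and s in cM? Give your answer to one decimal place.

5.0 cM

The two most frequent classes, p+ s (195) and p s+ (201), are the parental types, so the F1 was p+ s / p s+.
The recombinant classes are p+ s+ and p s: 11 + 10 = 21.
Recombination frequency = 21/417 = 0.0504 ≈ 5.0%, i.e. 5.0 cM.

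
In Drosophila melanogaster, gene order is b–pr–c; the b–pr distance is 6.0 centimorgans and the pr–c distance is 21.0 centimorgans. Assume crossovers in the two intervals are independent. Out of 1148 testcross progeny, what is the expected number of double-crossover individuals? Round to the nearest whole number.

Map distances give recombination frequencies of 0.060 and 0.210 for the two intervals.
With no interference, expected double-crossover frequency = 0.060 × 0.210 = 0.01260.
Expected number = 0.01260 × 1148 = 14.46 ≈ 14.

14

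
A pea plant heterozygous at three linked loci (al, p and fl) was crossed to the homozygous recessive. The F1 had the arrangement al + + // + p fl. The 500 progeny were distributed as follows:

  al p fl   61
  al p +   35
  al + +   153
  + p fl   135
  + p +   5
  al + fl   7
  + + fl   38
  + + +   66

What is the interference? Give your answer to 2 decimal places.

0.49

The two rarest classes, al + fl and + p +, are the double crossovers. Comparing them with the parentals, only the fl allele has switched, so fl is the middle locus and the order is al – fl – p.
al–fl: (127 + 12)/500 = 0.2780; fl–p: (73 + 12)/500 = 0.1700.
Expected DCO frequency = 0.2780 × 0.1700 ≈ 0.04726; observed = 12/500 ≈ 0.02400.
Coefficient of coincidence = 0.02400/0.04726 ≈ 0.51; interference = 1 − 0.51 = 0.49.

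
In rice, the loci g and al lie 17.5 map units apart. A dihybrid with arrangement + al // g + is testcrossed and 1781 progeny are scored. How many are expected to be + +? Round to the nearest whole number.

156

A map distance of 17.5 map units corresponds to a recombination frequency of 0.175.
The F1 is + al / g +, so + + is a recombinant gamete class with expected frequency r/2 = 0.175/2 = 0.0875.
Expected number = 0.0875 × 1781 = 155.84 ≈ 156.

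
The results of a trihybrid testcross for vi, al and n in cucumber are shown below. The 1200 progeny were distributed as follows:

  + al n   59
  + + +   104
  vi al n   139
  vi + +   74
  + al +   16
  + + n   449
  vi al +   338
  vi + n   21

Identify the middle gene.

The two most frequent reciprocal classes, + + n and vi al +, are the parental types, so the F1 was + + n / vi al +.
The two rarest classes, vi + n and + al +, are the double crossovers. Comparing them with the parentals, only the vi allele has switched, so vi is the middle locus and the order is al – vi – n.

vi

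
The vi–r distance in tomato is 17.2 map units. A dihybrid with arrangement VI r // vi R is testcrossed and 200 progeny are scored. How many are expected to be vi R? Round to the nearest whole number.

A map distance of 17.2 map units corresponds to a recombination frequency of 0.172.
The F1 is VI r / vi R, so vi R is a parental gamete class with expected frequency (1 − r)/2 = 0.828/2 = 0.4140.
Expected number = 0.4140 × 200 = 82.80 ≈ 83.

83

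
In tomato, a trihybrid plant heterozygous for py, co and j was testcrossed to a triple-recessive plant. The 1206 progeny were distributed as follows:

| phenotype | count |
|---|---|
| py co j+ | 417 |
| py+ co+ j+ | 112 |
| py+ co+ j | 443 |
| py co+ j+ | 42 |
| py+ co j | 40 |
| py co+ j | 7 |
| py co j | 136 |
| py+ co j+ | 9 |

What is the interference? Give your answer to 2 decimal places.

0.25

The two most frequent reciprocal classes, py co j+ and py+ co+ j, are the parental types, so the F1 was py co j+ / py+ co+ j.
The two rarest classes, py+ co j+ and py co+ j, are the double crossovers. Comparing them with the parentals, only the py allele has switched, so py is the middle locus and the order is j – py – co.
j–py: (248 + 16)/1206 = 0.2189; py–co: (82 + 16)/1206 = 0.0813.
Expected DCO frequency = 0.2189 × 0.0813 ≈ 0.01780; observed = 16/1206 ≈ 0.01327.
Coefficient of coincidence = 0.01327/0.01780 ≈ 0.75; interference = 1 − 0.75 = 0.25.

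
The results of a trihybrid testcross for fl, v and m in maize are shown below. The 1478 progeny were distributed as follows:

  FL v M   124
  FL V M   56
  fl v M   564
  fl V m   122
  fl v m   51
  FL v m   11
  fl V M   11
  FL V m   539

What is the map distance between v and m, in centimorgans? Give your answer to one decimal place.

8.7 centimorgans

The two most frequent reciprocal classes, FL V m and fl v M, are the parental types, so the F1 was FL V m / fl v M.
The two rarest classes, FL v m and fl V M, are the double crossovers. Comparing them with the parentals, only the v allele has switched, so v is the middle locus and the order is fl – v – m.
Crossovers in the v–m interval produce the single-crossover classes FL V M and fl v m (56 + 51 = 107) plus the double crossovers (22).
RF(v–m) = (107 + 22) / 1478 = 129/1478 = 0.0873 → 8.7 centimorgans.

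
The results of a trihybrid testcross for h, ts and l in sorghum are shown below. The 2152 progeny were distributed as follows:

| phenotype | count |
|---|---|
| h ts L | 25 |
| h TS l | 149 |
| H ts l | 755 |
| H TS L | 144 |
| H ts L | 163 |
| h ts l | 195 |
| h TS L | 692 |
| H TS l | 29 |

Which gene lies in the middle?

The two most frequent reciprocal classes, H ts l and h TS L, are the parental types, so the F1 was H ts l / h TS L.
The two rarest classes, H TS l and h ts L, are the double crossovers. Comparing them with the parentals, only the ts allele has switched, so ts is the middle locus and the order is l – ts – h.

ts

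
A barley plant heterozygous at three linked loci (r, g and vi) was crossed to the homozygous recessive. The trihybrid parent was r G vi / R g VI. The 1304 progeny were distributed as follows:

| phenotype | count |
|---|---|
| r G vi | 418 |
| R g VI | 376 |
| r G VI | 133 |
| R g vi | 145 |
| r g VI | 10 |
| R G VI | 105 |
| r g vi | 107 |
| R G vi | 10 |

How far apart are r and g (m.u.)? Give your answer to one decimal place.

The two rarest classes, R G vi and r g VI, are the double crossovers. Comparing them with the parentals, only the r allele has switched, so r is the middle locus and the order is g – r – vi.
Crossovers in the g–r interval produce the single-crossover classes r g vi and R G VI (107 + 105 = 212) plus the double crossovers (20).
RF(g–r) = (212 + 20) / 1304 = 232/1304 = 0.1779 → 17.8 m.u.

17.8 m.u.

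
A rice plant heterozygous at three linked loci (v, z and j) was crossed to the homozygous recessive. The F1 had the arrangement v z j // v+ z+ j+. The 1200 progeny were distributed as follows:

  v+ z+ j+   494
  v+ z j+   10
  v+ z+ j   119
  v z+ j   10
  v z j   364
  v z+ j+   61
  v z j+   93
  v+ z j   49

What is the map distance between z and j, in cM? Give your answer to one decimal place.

19.3 cM

The two rarest classes, v z+ j and v+ z j+, are the double crossovers. Comparing them with the parentals, only the z allele has switched, so z is the middle locus and the order is v – z – j.
Crossovers in the z–j interval produce the single-crossover classes v z j+ and v+ z+ j (93 + 119 = 212) plus the double crossovers (20).
RF(z–j) = (212 + 20) / 1200 = 232/1200 = 0.1933 → 19.3 cM.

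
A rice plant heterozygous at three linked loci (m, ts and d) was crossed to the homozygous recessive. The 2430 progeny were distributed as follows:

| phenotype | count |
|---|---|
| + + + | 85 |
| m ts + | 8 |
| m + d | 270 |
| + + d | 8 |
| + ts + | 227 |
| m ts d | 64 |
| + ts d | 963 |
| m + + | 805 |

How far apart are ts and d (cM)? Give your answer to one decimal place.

The two most frequent reciprocal classes, + ts d and m + +, are the parental types, so the F1 was + ts d / m + +.
The two rarest classes, + + d and m ts +, are the double crossovers. Comparing them with the parentals, only the ts allele has switched, so ts is the middle locus and the order is m – ts – d.
Crossovers in the ts–d interval produce the single-crossover classes + ts + and m + d (227 + 270 = 497) plus the double crossovers (16).
RF(ts–d) = (497 + 16) / 2430 = 513/2430 = 0.2111 → 21.1 cM.

21.1 cM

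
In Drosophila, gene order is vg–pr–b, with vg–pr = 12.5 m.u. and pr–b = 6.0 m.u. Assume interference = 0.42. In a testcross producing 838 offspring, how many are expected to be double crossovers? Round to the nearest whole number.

Map distances give recombination frequencies of 0.125 and 0.060 for the two intervals.
With interference 0.42 (so coincidence = 0.58), expected double-crossover frequency = 0.125 × 0.060 × 0.58 = 0.00435.
Expected number = 0.00435 × 838 = 3.65 ≈ 4.

4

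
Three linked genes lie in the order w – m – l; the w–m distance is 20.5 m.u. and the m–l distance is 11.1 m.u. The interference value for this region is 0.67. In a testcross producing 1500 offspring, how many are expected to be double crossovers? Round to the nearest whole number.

Map distances give recombination frequencies of 0.205 and 0.111 for the two intervals.
With interference 0.67 (so coincidence = 0.33), expected double-crossover frequency = 0.205 × 0.111 × 0.33 = 0.00751.
Expected number = 0.00751 × 1500 = 11.26 ≈ 11.

11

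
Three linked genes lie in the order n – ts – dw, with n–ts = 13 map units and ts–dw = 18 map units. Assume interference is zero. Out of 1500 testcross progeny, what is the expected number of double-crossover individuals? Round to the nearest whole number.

Map distances give recombination frequencies of 0.130 and 0.180 for the two intervals.
With no interference, expected double-crossover frequency = 0.130 × 0.180 = 0.02340.
Expected number = 0.02340 × 1500 = 35.10 ≈ 35.

35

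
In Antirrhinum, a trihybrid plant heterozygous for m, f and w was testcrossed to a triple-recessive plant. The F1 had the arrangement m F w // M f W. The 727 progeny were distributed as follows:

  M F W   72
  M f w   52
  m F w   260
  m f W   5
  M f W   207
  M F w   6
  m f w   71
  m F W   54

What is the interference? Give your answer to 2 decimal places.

0.56

The two rarest classes, M F w and m f W, are the double crossovers. Comparing them with the parentals, only the m allele has switched, so m is the middle locus and the order is f – m – w.
f–m: (143 + 11)/727 = 0.2118; m–w: (106 + 11)/727 = 0.1609.
Expected DCO frequency = 0.2118 × 0.1609 ≈ 0.03408; observed = 11/727 ≈ 0.01513.
Coefficient of coincidence = 0.01513/0.03408 ≈ 0.44; interference = 1 − 0.44 = 0.56.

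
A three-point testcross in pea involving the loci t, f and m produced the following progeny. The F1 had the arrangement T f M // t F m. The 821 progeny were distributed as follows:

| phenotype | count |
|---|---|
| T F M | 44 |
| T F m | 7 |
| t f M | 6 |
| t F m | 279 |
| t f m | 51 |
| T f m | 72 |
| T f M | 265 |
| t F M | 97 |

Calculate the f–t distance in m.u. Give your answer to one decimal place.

13.2 m.u.

The two rarest classes, t f M and T F m, are the double crossovers. Comparing them with the parentals, only the t allele has switched, so t is the middle locus and the order is f – t – m.
Crossovers in the f–t interval produce the single-crossover classes T F M and t f m (44 + 51 = 95) plus the double crossovers (13).
RF(f–t) = (95 + 13) / 821 = 108/821 = 0.1315 → 13.2 m.u.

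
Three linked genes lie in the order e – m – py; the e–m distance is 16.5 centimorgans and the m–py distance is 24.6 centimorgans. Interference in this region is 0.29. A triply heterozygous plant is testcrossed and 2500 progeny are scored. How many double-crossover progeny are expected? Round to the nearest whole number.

72

Map distances give recombination frequencies of 0.165 and 0.246 for the two intervals.
With interference 0.29 (so coincidence = 0.71), expected double-crossover frequency = 0.165 × 0.246 × 0.71 = 0.02882.
Expected number = 0.02882 × 2500 = 72.05 ≈ 72.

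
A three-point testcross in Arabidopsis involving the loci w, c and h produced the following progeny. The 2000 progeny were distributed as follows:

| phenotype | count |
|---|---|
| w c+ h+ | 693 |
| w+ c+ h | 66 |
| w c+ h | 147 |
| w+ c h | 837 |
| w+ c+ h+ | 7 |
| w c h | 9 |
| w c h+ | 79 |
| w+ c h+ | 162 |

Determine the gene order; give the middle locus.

w

The two most frequent reciprocal classes, w+ c h and w c+ h+, are the parental types, so the F1 was w+ c h / w c+ h+.
The two rarest classes, w c h and w+ c+ h+, are the double crossovers. Comparing them with the parentals, only the w allele has switched, so w is the middle locus and the order is c – w – h.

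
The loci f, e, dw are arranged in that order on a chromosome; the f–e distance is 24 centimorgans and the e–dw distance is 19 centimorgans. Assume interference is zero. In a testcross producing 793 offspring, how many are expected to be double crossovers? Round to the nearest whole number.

36

Map distances give recombination frequencies of 0.240 and 0.190 for the two intervals.
With no interference, expected double-crossover frequency = 0.240 × 0.190 = 0.04560.
Expected number = 0.04560 × 793 = 36.16 ≈ 36.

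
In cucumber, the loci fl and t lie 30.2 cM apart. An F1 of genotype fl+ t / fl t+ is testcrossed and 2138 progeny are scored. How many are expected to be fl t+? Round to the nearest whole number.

A map distance of 30.2 cM corresponds to a recombination frequency of 0.302.
The F1 is fl+ t / fl t+, so fl t+ is a parental gamete class with expected frequency (1 − r)/2 = 0.698/2 = 0.3490.
Expected number = 0.3490 × 2138 = 746.16 ≈ 746.

746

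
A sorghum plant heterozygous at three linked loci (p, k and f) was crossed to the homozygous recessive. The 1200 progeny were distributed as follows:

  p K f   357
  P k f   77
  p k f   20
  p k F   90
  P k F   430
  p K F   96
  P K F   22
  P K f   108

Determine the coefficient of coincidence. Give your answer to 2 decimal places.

The two most frequent reciprocal classes, p K f and P k F, are the parental types, so the F1 was p K f / P k F.
The two rarest classes, p k f and P K F, are the double crossovers. Comparing them with the parentals, only the k allele has switched, so k is the middle locus and the order is f – k – p.
f–k: (173 + 42)/1200 = 0.1792; k–p: (198 + 42)/1200 = 0.2000.
Expected DCO frequency = 0.1792 × 0.2000 ≈ 0.03584; observed = 42/1200 ≈ 0.03500.
Coefficient of coincidence = 0.03500/0.03584 ≈ 0.98.

0.98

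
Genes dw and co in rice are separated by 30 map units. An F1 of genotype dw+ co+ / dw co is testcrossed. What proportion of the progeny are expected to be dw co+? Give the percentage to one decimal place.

A map distance of 30 map units corresponds to a recombination frequency of 0.300.
The F1 is dw+ co+ / dw co, so dw co+ is a recombinant gamete class with expected frequency r/2 = 0.300/2 = 0.1500.
That is 0.1500 = 15.0% of the progeny.

15.0%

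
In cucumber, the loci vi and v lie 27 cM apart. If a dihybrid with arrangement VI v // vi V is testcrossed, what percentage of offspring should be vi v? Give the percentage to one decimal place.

A map distance of 27 cM corresponds to a recombination frequency of 0.270.
The F1 is VI v / vi V, so vi v is a recombinant gamete class with expected frequency r/2 = 0.270/2 = 0.1350.
That is 0.1350 = 13.5% of the progeny.

13.5%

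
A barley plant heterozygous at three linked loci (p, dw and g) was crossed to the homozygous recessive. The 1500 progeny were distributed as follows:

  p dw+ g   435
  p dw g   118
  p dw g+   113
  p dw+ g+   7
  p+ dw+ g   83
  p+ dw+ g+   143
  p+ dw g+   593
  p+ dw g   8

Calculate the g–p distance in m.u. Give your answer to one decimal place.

14.1 m.u.

The two most frequent reciprocal classes, p dw+ g and p+ dw g+, are the parental types, so the F1 was p dw+ g / p+ dw g+.
The two rarest classes, p dw+ g+ and p+ dw g, are the double crossovers. Comparing them with the parentals, only the g allele has switched, so g is the middle locus and the order is p – g – dw.
Crossovers in the p–g interval produce the single-crossover classes p+ dw+ g and p dw g+ (83 + 113 = 196) plus the double crossovers (15).
RF(p–g) = (196 + 15) / 1500 = 211/1500 = 0.1407 → 14.1 m.u.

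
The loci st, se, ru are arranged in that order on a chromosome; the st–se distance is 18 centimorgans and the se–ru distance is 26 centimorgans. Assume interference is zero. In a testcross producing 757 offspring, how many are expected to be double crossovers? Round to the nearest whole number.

35

Map distances give recombination frequencies of 0.180 and 0.260 for the two intervals.
With no interference, expected double-crossover frequency = 0.180 × 0.260 = 0.04680.
Expected number = 0.04680 × 757 = 35.43 ≈ 35.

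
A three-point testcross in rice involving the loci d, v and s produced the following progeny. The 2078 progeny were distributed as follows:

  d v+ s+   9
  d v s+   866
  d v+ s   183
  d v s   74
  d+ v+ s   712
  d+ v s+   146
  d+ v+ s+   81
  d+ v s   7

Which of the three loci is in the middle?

The two most frequent reciprocal classes, d v s+ and d+ v+ s, are the parental types, so the F1 was d v s+ / d+ v+ s.
The two rarest classes, d v+ s+ and d+ v s, are the double crossovers. Comparing them with the parentals, only the v allele has switched, so v is the middle locus and the order is s – v – d.

v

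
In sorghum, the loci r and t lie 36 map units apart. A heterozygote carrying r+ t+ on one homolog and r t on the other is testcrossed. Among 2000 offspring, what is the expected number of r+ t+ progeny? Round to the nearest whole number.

A map distance of 36 map units corresponds to a recombination frequency of 0.360.
The F1 is r+ t+ / r t, so r+ t+ is a parental gamete class with expected frequency (1 − r)/2 = 0.640/2 = 0.3200.
Expected number = 0.3200 × 2000 = 640.00 ≈ 640.

640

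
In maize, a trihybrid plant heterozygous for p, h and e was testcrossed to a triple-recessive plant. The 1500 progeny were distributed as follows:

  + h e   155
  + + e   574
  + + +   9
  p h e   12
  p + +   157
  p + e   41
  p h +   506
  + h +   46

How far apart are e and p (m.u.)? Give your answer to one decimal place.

The two most frequent reciprocal classes, p h + and + + e, are the parental types, so the F1 was p h + / + + e.
The two rarest classes, p h e and + + +, are the double crossovers. Comparing them with the parentals, only the e allele has switched, so e is the middle locus and the order is h – e – p.
Crossovers in the e–p interval produce the single-crossover classes + h + and p + e (46 + 41 = 87) plus the double crossovers (21).
RF(e–p) = (87 + 21) / 1500 = 108/1500 = 0.0720 → 7.2 m.u.

7.2 m.u.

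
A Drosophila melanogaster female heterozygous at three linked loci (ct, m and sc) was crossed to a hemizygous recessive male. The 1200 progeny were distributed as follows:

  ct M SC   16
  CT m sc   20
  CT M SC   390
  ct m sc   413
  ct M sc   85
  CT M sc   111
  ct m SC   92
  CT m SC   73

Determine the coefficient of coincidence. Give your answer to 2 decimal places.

0.93

The two most frequent reciprocal classes, CT M SC and ct m sc, are the parental types, so the F1 was CT M SC / ct m sc.
The two rarest classes, ct M SC and CT m sc, are the double crossovers. Comparing them with the parentals, only the ct allele has switched, so ct is the middle locus and the order is m – ct – sc.
m–ct: (158 + 36)/1200 = 0.1617; ct–sc: (203 + 36)/1200 = 0.1992.
Expected DCO frequency = 0.1617 × 0.1992 ≈ 0.03221; observed = 36/1200 ≈ 0.03000.
Coefficient of coincidence = 0.03000/0.03221 ≈ 0.93.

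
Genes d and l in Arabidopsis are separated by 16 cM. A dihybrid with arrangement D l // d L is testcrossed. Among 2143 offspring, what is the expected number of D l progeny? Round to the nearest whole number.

A map distance of 16 cM corresponds to a recombination frequency of 0.160.
The F1 is D l / d L, so D l is a parental gamete class with expected frequency (1 − r)/2 = 0.840/2 = 0.4200.
Expected number = 0.4200 × 2143 = 900.06 ≈ 900.

900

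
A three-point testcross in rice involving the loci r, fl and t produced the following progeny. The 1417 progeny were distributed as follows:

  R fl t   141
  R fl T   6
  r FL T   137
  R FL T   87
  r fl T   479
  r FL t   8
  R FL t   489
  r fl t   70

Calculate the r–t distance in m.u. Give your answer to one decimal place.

12.1 m.u.

The two most frequent reciprocal classes, R FL t and r fl T, are the parental types, so the F1 was R FL t / r fl T.
The two rarest classes, r FL t and R fl T, are the double crossovers. Comparing them with the parentals, only the r allele has switched, so r is the middle locus and the order is t – r – fl.
Crossovers in the t–r interval produce the single-crossover classes R FL T and r fl t (87 + 70 = 157) plus the double crossovers (14).
RF(t–r) = (157 + 14) / 1417 = 171/1417 = 0.1207 → 12.1 m.u.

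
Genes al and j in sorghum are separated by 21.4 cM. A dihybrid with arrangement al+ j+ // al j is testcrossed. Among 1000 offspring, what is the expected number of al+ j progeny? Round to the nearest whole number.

A map distance of 21.4 cM corresponds to a recombination frequency of 0.214.
The F1 is al+ j+ / al j, so al+ j is a recombinant gamete class with expected frequency r/2 = 0.214/2 = 0.1070.
Expected number = 0.1070 × 1000 = 107.00 ≈ 107.

107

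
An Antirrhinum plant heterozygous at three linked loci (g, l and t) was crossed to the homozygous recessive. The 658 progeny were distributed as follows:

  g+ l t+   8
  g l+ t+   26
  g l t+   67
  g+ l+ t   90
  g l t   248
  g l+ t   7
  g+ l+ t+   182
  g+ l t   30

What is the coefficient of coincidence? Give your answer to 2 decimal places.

0.81

The two most frequent reciprocal classes, g+ l+ t+ and g l t, are the parental types, so the F1 was g+ l+ t+ / g l t.
The two rarest classes, g+ l t+ and g l+ t, are the double crossovers. Comparing them with the parentals, only the l allele has switched, so l is the middle locus and the order is t – l – g.
t–l: (157 + 15)/658 = 0.2614; l–g: (56 + 15)/658 = 0.1079.
Expected DCO frequency = 0.2614 × 0.1079 ≈ 0.02821; observed = 15/658 ≈ 0.02280.
Coefficient of coincidence = 0.02280/0.02821 ≈ 0.81.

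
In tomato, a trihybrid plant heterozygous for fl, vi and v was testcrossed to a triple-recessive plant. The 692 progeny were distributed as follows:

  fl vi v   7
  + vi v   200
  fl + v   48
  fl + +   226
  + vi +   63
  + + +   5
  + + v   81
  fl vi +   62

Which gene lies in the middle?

fl

The two most frequent reciprocal classes, fl + + and + vi v, are the parental types, so the F1 was fl + + / + vi v.
The two rarest classes, + + + and fl vi v, are the double crossovers. Comparing them with the parentals, only the fl allele has switched, so fl is the middle locus and the order is v – fl – vi.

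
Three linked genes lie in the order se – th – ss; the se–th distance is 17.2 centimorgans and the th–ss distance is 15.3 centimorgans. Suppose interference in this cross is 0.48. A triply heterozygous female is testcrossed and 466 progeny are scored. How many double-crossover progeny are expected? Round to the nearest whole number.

Map distances give recombination frequencies of 0.172 and 0.153 for the two intervals.
With interference 0.48 (so coincidence = 0.52), expected double-crossover frequency = 0.172 × 0.153 × 0.52 = 0.01368.
Expected number = 0.01368 × 466 = 6.38 ≈ 6.

6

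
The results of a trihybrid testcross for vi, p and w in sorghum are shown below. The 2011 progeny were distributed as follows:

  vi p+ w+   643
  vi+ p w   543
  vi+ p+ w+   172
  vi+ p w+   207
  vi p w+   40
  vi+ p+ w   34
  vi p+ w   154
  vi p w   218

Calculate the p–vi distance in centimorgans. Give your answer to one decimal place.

The two most frequent reciprocal classes, vi+ p w and vi p+ w+, are the parental types, so the F1 was vi+ p w / vi p+ w+.
The two rarest classes, vi+ p+ w and vi p w+, are the double crossovers. Comparing them with the parentals, only the p allele has switched, so p is the middle locus and the order is w – p – vi.
Crossovers in the p–vi interval produce the single-crossover classes vi p w and vi+ p+ w+ (218 + 172 = 390) plus the double crossovers (74).
RF(p–vi) = (390 + 74) / 2011 = 464/2011 = 0.2307 → 23.1 centimorgans.

23.1 centimorgans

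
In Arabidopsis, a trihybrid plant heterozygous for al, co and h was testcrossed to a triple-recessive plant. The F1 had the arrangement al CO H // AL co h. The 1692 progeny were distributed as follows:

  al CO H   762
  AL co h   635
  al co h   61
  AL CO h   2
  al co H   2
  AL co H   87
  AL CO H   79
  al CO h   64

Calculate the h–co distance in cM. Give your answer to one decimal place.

9.2 cM

The two rarest classes, al co H and AL CO h, are the double crossovers. Comparing them with the parentals, only the co allele has switched, so co is the middle locus and the order is al – co – h.
Crossovers in the co–h interval produce the single-crossover classes al CO h and AL co H (64 + 87 = 151) plus the double crossovers (4).
RF(co–h) = (151 + 4) / 1692 = 155/1692 = 0.0916 → 9.2 cM.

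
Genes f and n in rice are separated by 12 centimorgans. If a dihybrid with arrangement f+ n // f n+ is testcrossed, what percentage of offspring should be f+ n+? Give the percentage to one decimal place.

A map distance of 12 centimorgans corresponds to a recombination frequency of 0.120.
The F1 is f+ n / f n+, so f+ n+ is a recombinant gamete class with expected frequency r/2 = 0.120/2 = 0.0600.
That is 0.0600 = 6.0% of the progeny.

6.0%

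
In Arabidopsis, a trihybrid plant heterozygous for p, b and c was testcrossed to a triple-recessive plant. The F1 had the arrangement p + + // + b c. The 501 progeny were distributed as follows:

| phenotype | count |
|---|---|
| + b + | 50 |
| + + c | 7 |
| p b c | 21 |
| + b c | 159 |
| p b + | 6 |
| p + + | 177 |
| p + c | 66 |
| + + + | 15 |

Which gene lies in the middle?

b

The two rarest classes, p b + and + + c, are the double crossovers. Comparing them with the parentals, only the b allele has switched, so b is the middle locus and the order is c – b – p.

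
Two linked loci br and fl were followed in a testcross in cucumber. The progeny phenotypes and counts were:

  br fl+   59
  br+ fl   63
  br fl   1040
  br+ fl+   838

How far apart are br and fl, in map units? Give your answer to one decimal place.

The two most frequent classes, br+ fl+ (838) and br fl (1040), are the parental types, so the F1 was br+ fl+ / br fl.
The recombinant classes are br+ fl and br fl+: 63 + 59 = 122.
Recombination frequency = 122/2000 = 0.0610 ≈ 6.1%, i.e. 6.1 map units.

6.1 map units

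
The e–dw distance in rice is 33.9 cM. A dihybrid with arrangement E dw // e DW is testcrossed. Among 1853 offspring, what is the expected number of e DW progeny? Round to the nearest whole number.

612

A map distance of 33.9 cM corresponds to a recombination frequency of 0.339.
The F1 is E dw / e DW, so e DW is a parental gamete class with expected frequency (1 − r)/2 = 0.661/2 = 0.3305.
Expected number = 0.3305 × 1853 = 612.42 ≈ 612.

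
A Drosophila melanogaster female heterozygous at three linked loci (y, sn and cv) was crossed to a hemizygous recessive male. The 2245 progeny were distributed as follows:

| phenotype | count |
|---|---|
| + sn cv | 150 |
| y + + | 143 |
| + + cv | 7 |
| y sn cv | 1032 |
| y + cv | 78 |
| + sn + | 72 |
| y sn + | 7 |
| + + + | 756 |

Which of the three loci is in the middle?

cv

The two most frequent reciprocal classes, + + + and y sn cv, are the parental types, so the F1 was + + + / y sn cv.
The two rarest classes, + + cv and y sn +, are the double crossovers. Comparing them with the parentals, only the cv allele has switched, so cv is the middle locus and the order is y – cv – sn.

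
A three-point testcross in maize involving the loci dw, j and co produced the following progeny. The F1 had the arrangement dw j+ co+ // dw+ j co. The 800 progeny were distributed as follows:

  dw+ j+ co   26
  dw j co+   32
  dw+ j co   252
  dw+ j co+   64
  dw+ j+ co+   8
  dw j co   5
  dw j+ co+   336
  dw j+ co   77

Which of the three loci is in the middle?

The two rarest classes, dw+ j+ co+ and dw j co, are the double crossovers. Comparing them with the parentals, only the dw allele has switched, so dw is the middle locus and the order is j – dw – co.

dw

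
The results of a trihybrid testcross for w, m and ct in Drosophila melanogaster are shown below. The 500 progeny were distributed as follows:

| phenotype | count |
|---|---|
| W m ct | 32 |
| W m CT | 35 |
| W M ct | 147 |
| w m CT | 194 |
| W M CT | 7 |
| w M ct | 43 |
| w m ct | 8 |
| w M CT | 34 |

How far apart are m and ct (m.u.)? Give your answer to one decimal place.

The two most frequent reciprocal classes, W M ct and w m CT, are the parental types, so the F1 was W M ct / w m CT.
The two rarest classes, W M CT and w m ct, are the double crossovers. Comparing them with the parentals, only the ct allele has switched, so ct is the middle locus and the order is w – ct – m.
Crossovers in the ct–m interval produce the single-crossover classes W m ct and w M CT (32 + 34 = 66) plus the double crossovers (15).
RF(ct–m) = (66 + 15) / 500 = 81/500 = 0.1620 → 16.2 m.u.

16.2 m.u.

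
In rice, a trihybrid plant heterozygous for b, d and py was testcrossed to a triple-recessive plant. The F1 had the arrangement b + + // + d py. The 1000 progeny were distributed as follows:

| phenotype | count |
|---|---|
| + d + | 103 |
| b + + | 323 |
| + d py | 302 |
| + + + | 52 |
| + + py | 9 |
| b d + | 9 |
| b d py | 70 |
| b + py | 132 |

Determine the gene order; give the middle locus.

d

The two rarest classes, b d + and + + py, are the double crossovers. Comparing them with the parentals, only the d allele has switched, so d is the middle locus and the order is py – d – b.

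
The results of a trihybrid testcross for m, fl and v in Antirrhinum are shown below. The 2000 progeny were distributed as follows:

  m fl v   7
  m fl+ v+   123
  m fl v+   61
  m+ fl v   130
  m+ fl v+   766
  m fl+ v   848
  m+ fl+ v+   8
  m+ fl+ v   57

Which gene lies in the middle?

fl

The two most frequent reciprocal classes, m fl+ v and m+ fl v+, are the parental types, so the F1 was m fl+ v / m+ fl v+.
The two rarest classes, m fl v and m+ fl+ v+, are the double crossovers. Comparing them with the parentals, only the fl allele has switched, so fl is the middle locus and the order is v – fl – m.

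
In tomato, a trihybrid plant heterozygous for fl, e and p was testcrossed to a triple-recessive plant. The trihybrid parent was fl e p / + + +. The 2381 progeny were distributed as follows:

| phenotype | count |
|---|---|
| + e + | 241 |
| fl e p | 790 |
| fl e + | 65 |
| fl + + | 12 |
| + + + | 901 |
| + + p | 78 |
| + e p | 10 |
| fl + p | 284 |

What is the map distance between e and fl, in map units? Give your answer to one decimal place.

23.0 map units

The two rarest classes, + e p and fl + +, are the double crossovers. Comparing them with the parentals, only the fl allele has switched, so fl is the middle locus and the order is e – fl – p.
Crossovers in the e–fl interval produce the single-crossover classes fl + p and + e + (284 + 241 = 525) plus the double crossovers (22).
RF(e–fl) = (525 + 22) / 2381 = 547/2381 = 0.2297 → 23.0 map units.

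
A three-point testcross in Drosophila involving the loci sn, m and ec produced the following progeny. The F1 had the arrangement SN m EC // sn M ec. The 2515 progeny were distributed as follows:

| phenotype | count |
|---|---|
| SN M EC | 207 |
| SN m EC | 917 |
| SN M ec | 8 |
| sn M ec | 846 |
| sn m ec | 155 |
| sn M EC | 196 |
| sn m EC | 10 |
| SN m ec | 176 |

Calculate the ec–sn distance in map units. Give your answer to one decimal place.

15.5 map units

The two rarest classes, sn m EC and SN M ec, are the double crossovers. Comparing them with the parentals, only the sn allele has switched, so sn is the middle locus and the order is ec – sn – m.
Crossovers in the ec–sn interval produce the single-crossover classes SN m ec and sn M EC (176 + 196 = 372) plus the double crossovers (18).
RF(ec–sn) = (372 + 18) / 2515 = 390/2515 = 0.1551 → 15.5 map units.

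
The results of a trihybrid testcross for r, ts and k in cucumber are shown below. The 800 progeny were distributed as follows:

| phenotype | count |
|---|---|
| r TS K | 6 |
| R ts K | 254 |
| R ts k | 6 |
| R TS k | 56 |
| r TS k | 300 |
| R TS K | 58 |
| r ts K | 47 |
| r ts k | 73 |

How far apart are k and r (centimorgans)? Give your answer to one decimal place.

14.4 centimorgans

The two most frequent reciprocal classes, r TS k and R ts K, are the parental types, so the F1 was r TS k / R ts K.
The two rarest classes, r TS K and R ts k, are the double crossovers. Comparing them with the parentals, only the k allele has switched, so k is the middle locus and the order is ts – k – r.
Crossovers in the k–r interval produce the single-crossover classes R TS k and r ts K (56 + 47 = 103) plus the double crossovers (12).
RF(k–r) = (103 + 12) / 800 = 115/800 = 0.1437 → 14.4 centimorgans.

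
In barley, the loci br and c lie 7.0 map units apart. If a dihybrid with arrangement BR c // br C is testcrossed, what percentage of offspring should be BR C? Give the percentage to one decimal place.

A map distance of 7.0 map units corresponds to a recombination frequency of 0.070.
The F1 is BR c / br C, so BR C is a recombinant gamete class with expected frequency r/2 = 0.070/2 = 0.0350.
That is 0.0350 = 3.5% of the progeny.

3.5%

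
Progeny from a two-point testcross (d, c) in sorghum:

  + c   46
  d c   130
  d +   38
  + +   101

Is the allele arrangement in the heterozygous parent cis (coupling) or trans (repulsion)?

cis

The two most frequent classes are + + (101) and d c (130); these are the parental (non-recombinant) types.
So the F1 carried + + on one chromosome and d c on the other — the recessive alleles are on the same chromosome (cis / coupling).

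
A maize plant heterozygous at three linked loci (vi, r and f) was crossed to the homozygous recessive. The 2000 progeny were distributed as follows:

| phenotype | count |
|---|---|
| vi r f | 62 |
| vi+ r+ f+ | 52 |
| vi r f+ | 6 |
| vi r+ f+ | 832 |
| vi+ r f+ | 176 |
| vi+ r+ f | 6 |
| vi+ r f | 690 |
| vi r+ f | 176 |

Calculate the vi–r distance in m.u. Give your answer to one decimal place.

6.3 m.u.

The two most frequent reciprocal classes, vi+ r f and vi r+ f+, are the parental types, so the F1 was vi+ r f / vi r+ f+.
The two rarest classes, vi+ r+ f and vi r f+, are the double crossovers. Comparing them with the parentals, only the r allele has switched, so r is the middle locus and the order is f – r – vi.
Crossovers in the r–vi interval produce the single-crossover classes vi r f and vi+ r+ f+ (62 + 52 = 114) plus the double crossovers (12).
RF(r–vi) = (114 + 12) / 2000 = 126/2000 = 0.0630 → 6.3 m.u.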